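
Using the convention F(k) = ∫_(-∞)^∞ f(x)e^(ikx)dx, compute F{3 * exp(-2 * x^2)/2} 3 * sqrt(2) * sqrt(pi) * exp(-k^2/8)/4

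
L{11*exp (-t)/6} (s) 11/ (6*(s+1))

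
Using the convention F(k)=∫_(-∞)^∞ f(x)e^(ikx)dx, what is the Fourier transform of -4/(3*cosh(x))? -4*pi/(3*cosh(pi*k/2))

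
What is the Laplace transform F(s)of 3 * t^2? 6/s^3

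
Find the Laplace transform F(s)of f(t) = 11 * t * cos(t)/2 11 * (s^2 - 1)/(2 * (s^2+1)^2)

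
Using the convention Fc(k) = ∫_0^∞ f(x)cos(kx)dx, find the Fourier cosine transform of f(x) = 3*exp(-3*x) 9/(k^2 + 9)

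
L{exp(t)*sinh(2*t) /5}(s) 2/(5*((s - 1) ^2 - 4) ) 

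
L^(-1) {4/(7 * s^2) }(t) 4 * t/7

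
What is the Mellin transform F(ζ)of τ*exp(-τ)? gamma(ζ + 1)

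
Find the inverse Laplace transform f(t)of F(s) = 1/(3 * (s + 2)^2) t * exp(-2 * t)/3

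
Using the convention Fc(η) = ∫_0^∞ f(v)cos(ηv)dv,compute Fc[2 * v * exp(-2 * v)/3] 2 * (4 - η^2)/(3 * (η^2 + 4)^2)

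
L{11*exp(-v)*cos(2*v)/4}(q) 11*(q + 1)/(4*((q + 1)^2 + 4))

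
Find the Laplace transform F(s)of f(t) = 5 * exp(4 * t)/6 5/(6 * (s - 4))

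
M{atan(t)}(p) -pi * sec(pi * p/2)/(2 * p)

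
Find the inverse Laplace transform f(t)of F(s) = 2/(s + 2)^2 2*t*exp(-2*t)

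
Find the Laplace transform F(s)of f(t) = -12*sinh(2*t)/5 -24/(5*s^2 - 20)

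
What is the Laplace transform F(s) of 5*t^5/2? 300/s^6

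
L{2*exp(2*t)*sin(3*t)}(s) 6/((s - 2)^2+9)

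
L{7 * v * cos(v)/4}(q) 7 * (q^2 - 1)/(4 * (q^2 + 1)^2)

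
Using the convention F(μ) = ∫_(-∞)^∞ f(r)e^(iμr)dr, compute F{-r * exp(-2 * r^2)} -sqrt(2) * I * sqrt(pi) * μ * exp(-μ^2/8)/8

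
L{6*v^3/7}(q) 36/(7*q^4)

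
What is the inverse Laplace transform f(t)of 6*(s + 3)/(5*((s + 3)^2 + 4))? 6*exp(-3*t)*cos(2*t)/5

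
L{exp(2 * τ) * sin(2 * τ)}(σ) 2/((σ - 2)^2 + 4)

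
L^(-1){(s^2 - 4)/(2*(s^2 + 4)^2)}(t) t*cos(2*t)/2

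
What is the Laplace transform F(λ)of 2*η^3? 12/λ^4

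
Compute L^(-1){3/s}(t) 3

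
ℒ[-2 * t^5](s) -240/s^6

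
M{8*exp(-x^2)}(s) 4*gamma(s/2)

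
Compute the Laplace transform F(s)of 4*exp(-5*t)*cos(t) 4*(s + 5)/((s + 5)^2 + 1)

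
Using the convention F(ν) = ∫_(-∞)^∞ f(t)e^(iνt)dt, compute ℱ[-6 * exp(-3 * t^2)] -2 * sqrt(3) * sqrt(pi) * exp(-ν^2/12)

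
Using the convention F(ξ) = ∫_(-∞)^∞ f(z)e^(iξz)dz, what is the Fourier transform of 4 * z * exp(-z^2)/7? 2 * I * sqrt(pi) * ξ * exp(-ξ^2/4)/7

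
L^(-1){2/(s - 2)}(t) 2*exp(2*t)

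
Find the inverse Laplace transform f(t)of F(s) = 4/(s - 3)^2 4*t*exp(3*t)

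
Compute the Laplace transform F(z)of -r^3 -6/z^4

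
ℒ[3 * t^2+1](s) 1/s+6/s^3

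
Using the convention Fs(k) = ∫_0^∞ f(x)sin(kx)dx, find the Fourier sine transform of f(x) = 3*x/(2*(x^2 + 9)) 3*pi*exp(-3*k)/4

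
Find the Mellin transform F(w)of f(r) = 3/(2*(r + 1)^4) gamma(w)*gamma(4 - w)/4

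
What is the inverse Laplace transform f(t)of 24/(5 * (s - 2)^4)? 4 * t^3 * exp(2 * t)/5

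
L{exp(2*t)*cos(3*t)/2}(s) (s - 2)/(2*((s - 2)^2 + 9))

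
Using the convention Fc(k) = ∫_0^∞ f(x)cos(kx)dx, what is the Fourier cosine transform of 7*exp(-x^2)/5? 7*sqrt(pi)*exp(-k^2/4)/10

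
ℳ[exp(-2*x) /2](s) gamma(s) /(2*2^s) 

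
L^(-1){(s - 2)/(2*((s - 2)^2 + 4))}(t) exp(2*t)*cos(2*t)/2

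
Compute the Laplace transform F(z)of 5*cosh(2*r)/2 5*z/(2*(z^2 - 4))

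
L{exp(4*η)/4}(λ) 1/(4*(λ - 4))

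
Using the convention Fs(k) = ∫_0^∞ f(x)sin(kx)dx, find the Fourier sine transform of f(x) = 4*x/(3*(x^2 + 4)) 2*pi*exp(-2*k)/3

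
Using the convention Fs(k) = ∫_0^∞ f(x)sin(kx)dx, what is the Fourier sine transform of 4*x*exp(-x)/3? 8*k/(3*(k^2+1)^2)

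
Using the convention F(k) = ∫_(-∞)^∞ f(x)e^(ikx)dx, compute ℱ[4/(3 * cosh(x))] 4 * pi/(3 * cosh(pi * k/2))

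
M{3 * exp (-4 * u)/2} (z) 3 * gamma (z)/ (2 * 2^ (2 * z))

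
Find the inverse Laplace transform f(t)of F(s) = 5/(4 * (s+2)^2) 5 * t * exp(-2 * t)/4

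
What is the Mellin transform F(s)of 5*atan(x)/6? -5*pi*sec(pi*s/2)/(12*s)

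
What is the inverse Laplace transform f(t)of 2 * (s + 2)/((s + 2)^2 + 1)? 2 * exp(-2 * t) * cos(t)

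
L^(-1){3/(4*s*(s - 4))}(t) 3*exp(2*t)*sinh(2*t)/8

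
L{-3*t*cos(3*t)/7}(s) 3*(9 - s^2)/(7*(s^2 + 9)^2)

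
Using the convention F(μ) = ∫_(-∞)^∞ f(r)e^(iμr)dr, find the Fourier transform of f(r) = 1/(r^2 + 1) pi*exp(-Abs(μ))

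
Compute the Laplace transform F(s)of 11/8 11/(8*s)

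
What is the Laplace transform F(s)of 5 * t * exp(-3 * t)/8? 5/(8 * (s + 3)^2)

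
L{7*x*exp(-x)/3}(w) 7/(3*(w + 1)^2)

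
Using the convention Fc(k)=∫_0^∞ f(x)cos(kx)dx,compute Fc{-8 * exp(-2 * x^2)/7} -2 * sqrt(2) * sqrt(pi) * exp(-k^2/8)/7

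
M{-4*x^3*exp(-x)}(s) -4*gamma(s + 3)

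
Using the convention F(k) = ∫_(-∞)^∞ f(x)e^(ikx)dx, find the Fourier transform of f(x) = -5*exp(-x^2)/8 -5*sqrt(pi)*exp(-k^2/4)/8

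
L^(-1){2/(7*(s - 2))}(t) 2*exp(2*t)/7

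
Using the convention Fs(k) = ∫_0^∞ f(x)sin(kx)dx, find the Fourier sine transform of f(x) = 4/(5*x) 2*pi/5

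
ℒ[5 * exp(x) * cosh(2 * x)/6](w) 5 * (w - 1)/(6 * ((w - 1)^2 - 4))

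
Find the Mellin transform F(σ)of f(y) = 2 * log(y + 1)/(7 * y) -2 * pi * csc(pi * σ)/(7 * σ - 7)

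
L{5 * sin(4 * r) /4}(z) 5/(z^2 + 16) 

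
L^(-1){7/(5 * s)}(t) 7/5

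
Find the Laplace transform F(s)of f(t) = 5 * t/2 5/(2 * s^2)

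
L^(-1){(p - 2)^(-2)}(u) u*exp(2*u)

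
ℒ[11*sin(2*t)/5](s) 22/(5*(s^2 + 4))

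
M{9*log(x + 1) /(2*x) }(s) -9*pi*csc(pi*s) /(2*s - 2) 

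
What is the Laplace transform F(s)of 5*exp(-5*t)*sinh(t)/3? 5/(3*((s+5)^2 - 1))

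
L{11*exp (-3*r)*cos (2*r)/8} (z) 11*(z + 3)/ (8*( (z + 3)^2 + 4))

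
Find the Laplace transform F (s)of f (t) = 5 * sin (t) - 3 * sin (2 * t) 5/ (s^2 + 1) - 6/ (s^2 + 4)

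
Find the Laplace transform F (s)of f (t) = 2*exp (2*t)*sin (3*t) 6/ ( (s - 2)^2+9)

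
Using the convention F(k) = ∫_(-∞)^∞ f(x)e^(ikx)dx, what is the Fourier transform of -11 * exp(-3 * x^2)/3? -11 * sqrt(3) * sqrt(pi) * exp(-k^2/12)/9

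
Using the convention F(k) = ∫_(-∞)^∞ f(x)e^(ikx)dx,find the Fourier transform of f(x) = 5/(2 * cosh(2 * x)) 5 * pi/(4 * cosh(pi * k/4))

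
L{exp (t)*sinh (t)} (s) 1/ (s*(s - 2))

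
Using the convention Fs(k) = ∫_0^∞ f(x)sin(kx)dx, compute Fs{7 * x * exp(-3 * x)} 42 * k/(k^2+9)^2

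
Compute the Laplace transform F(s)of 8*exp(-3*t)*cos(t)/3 8*(s + 3)/(3*((s + 3)^2 + 1))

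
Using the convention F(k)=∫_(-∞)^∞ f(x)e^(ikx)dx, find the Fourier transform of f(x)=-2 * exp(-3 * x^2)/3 -2 * sqrt(3) * sqrt(pi) * exp(-k^2/12)/9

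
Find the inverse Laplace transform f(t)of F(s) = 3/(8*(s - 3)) 3*exp(3*t)/8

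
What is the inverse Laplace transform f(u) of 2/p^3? u^2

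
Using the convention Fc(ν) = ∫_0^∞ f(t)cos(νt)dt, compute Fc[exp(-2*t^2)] sqrt(2)*sqrt(pi)*exp(-ν^2/8)/4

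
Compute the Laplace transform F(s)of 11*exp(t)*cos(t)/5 11*(s - 1)/(5*((s - 1)^2 + 1))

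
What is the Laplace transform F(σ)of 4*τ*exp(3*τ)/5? 4/(5*(σ - 3)^2)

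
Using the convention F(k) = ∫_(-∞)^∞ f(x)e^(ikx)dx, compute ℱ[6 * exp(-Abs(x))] 12/(k^2 + 1)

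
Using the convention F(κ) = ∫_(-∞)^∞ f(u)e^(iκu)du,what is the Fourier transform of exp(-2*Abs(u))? 4/(κ^2 + 4)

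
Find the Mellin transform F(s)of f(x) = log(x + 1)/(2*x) -pi*csc(pi*s)/(2*s - 2)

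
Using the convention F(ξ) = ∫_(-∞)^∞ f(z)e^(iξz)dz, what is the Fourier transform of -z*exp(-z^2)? -I*sqrt(pi)*ξ*exp(-ξ^2/4)/2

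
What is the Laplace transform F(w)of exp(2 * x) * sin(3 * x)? 3/((w - 2)^2 + 9)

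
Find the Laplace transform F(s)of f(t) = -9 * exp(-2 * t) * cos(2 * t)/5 9 * (-s - 2)/(5 * ((s + 2)^2 + 4))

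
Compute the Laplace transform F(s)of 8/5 8/(5*s)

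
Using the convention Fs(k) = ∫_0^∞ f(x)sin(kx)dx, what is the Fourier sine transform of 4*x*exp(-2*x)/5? 16*k/(5*(k^2 + 4)^2)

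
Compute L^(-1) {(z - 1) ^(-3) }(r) r^2*exp(r) /2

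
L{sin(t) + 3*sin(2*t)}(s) 1/(s^2 + 1) + 6/(s^2 + 4)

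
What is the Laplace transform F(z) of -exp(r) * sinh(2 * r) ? -2/((z - 1) ^2-4) 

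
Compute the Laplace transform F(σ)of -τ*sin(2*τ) -4*σ/(σ^2+4)^2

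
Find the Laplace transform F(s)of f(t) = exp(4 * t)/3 1/(3 * (s - 4))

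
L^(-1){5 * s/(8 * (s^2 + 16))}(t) 5 * cos(4 * t)/8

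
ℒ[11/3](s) 11/(3 * s)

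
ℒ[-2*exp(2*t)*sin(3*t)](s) -6/((s - 2) ^2 + 9) 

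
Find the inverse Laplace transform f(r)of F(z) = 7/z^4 7*r^3/6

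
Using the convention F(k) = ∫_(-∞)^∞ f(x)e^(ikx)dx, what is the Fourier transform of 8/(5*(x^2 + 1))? 8*pi*exp(-Abs(k))/5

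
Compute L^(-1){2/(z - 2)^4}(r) r^3 * exp(2 * r)/3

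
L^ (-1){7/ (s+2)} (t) 7*exp (-2*t)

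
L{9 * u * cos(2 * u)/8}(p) 9 * (p^2 - 4)/(8 * (p^2 + 4)^2)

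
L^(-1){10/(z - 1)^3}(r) 5*r^2*exp(r)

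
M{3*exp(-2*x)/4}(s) 3*gamma(s)/(4*2^s)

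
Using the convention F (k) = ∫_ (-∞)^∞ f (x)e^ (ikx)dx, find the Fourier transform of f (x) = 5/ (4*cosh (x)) 5*pi/ (4*cosh (pi*k/2))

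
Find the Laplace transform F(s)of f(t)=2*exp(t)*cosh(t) 2*(s - 1)/(s*(s - 2))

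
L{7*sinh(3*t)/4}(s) 21/(4*(s^2-9))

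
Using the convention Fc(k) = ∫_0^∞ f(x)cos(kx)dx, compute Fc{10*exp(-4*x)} 40/(k^2+16)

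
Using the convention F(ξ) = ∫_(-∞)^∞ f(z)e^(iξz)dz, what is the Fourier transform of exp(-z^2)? sqrt(pi) * exp(-ξ^2/4)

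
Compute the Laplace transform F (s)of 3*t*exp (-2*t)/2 3/ (2*(s + 2)^2)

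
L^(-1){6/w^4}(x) x^3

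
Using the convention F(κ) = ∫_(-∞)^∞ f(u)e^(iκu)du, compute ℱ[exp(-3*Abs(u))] 6/(κ^2 + 9)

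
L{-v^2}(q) -2/q^3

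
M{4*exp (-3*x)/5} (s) 4*gamma (s)/ (5*3^s)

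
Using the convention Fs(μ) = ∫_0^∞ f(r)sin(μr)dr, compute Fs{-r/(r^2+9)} -pi * exp(-3 * μ)/2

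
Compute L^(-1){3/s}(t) 3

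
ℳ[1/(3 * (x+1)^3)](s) pi * (s - 2) * (s - 1)/(6 * sin(pi * s))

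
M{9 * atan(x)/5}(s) -9 * pi * sec(pi * s/2)/(10 * s)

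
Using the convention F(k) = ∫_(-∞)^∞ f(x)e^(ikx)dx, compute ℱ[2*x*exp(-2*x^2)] sqrt(2)*I*sqrt(pi)*k*exp(-k^2/8)/4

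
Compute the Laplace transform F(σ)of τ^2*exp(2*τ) 2/(σ - 2)^3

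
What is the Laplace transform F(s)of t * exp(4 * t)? (s - 4)^(-2)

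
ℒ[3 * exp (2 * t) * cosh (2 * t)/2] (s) 3 * (s - 2)/ (2 * s * (s - 4))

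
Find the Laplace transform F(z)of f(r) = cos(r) z/(z^2 + 1)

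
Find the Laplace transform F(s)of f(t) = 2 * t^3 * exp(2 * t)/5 12/(5 * (s - 2)^4)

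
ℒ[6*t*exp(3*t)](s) 6/(s - 3)^2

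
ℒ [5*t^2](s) 10/s^3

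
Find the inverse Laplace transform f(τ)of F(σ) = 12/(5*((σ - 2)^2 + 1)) 12*exp(2*τ)*sin(τ)/5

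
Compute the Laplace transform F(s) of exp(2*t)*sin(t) 1/((s - 2) ^2 + 1) 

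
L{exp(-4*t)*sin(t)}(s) 1/((s + 4)^2 + 1)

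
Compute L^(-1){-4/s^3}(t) -2 * t^2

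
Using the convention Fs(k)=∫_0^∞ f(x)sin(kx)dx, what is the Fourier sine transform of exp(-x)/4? k/(4 * (k^2 + 1))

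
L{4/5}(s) 4/(5 * s)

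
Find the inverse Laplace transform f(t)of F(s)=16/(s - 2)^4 8*t^3*exp(2*t)/3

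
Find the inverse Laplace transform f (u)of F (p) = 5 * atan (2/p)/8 5 * sin (2 * u)/ (8 * u)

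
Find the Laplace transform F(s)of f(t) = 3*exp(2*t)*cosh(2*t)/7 3*(s - 2)/(7*s*(s - 4))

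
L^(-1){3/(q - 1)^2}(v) 3 * v * exp(v)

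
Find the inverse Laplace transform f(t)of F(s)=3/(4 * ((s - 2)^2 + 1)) 3 * exp(2 * t) * sin(t)/4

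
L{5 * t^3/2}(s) 15/s^4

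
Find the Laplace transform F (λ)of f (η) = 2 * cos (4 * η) 2 * λ/ (λ^2 + 16)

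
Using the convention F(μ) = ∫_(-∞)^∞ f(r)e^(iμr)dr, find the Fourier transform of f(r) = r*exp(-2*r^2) sqrt(2)*I*sqrt(pi)*μ*exp(-μ^2/8)/8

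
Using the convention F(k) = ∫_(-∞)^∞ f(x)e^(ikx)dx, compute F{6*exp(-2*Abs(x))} 24/(k^2 + 4)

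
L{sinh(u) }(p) 1/(p^2 - 1) 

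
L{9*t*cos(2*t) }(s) 9*(s^2 - 4) /(s^2+4) ^2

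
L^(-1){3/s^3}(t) 3*t^2/2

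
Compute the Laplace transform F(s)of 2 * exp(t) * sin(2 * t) 4/((s - 1)^2 + 4)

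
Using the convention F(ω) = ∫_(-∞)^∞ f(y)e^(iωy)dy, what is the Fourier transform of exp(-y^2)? sqrt(pi)*exp(-ω^2/4)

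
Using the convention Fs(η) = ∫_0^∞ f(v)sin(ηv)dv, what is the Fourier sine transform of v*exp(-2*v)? 4*η/(η^2 + 4)^2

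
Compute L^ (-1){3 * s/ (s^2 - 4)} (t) 3 * cosh (2 * t)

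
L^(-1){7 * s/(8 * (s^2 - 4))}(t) 7 * cosh(2 * t)/8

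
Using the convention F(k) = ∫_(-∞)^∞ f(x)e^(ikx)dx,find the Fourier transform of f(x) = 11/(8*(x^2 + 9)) 11*pi*exp(-3*Abs(k))/24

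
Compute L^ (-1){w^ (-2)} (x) x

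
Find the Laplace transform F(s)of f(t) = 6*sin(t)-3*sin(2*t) 6/(s^2 + 1)-6/(s^2 + 4)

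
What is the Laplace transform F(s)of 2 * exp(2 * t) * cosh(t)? 2 * (s - 2)/((s - 2)^2 - 1)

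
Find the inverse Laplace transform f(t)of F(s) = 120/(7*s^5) 5*t^4/7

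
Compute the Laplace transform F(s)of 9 9/s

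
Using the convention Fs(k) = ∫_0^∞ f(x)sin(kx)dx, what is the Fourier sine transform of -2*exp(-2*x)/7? -2*k/(7*k^2 + 28)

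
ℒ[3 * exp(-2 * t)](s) 3/(s+2)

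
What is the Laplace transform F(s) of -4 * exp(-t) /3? -4/(3 * s + 3) 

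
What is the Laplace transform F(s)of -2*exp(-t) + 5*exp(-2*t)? 5/(s + 2) - 2/(s + 1)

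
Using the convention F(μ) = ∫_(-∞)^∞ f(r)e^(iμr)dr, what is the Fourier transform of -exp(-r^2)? -sqrt(pi)*exp(-μ^2/4)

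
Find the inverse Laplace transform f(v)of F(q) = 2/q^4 v^3/3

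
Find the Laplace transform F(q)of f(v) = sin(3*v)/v atan(3/q)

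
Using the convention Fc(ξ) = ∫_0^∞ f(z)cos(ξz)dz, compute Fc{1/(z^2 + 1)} pi * exp(-ξ)/2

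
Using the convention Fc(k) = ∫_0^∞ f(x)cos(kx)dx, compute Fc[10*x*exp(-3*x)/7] 10*(9 - k^2)/(7*(k^2 + 9)^2)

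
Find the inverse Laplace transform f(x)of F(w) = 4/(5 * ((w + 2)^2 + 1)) 4 * exp(-2 * x) * sin(x)/5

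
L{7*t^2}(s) 14/s^3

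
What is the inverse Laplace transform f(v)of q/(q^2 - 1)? cosh(v)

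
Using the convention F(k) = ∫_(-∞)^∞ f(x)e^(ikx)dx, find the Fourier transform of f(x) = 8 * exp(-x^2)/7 8 * sqrt(pi) * exp(-k^2/4)/7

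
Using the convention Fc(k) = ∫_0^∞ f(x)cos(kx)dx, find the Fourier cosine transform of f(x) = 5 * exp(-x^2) 5 * sqrt(pi) * exp(-k^2/4)/2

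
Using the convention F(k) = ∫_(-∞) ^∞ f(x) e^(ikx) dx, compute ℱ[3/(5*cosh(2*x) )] 3*pi/(10*cosh(pi*k/4) ) 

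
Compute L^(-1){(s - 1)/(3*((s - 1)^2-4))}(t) exp(t)*cosh(2*t)/3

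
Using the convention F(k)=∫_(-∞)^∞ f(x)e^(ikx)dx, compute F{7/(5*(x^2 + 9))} 7*pi*exp(-3*Abs(k))/15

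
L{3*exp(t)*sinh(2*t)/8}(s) 3/(4*((s - 1)^2-4))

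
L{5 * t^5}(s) 600/s^6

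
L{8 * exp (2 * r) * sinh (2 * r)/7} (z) 16/ (7 * z * (z - 4))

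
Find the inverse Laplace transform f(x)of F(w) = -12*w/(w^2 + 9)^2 -2*x*sin(3*x)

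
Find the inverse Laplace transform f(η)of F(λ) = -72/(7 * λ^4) -12 * η^3/7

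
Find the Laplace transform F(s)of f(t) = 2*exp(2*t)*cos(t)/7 2*(s - 2)/(7*((s - 2)^2+1))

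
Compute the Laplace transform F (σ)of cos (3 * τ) σ/ (σ^2+9)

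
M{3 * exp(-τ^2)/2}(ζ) 3 * gamma(ζ/2)/4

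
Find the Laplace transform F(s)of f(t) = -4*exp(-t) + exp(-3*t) 1/(s + 3) - 4/(s + 1)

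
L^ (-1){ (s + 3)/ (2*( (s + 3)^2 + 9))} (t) exp (-3*t)*cos (3*t)/2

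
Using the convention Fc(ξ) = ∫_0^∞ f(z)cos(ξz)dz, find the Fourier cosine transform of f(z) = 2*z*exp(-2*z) 2*(4 - ξ^2)/(ξ^2 + 4)^2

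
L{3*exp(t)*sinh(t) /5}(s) 3/(5*s*(s - 2) ) 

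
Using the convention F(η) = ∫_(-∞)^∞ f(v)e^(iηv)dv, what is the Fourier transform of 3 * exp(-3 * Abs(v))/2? 9/(η^2 + 9)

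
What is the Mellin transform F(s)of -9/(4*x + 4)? -9*pi*csc(pi*s)/4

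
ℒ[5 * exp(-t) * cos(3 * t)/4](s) 5 * (s + 1)/(4 * ((s + 1)^2 + 9))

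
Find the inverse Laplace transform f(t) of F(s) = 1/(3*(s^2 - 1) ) sinh(t) /3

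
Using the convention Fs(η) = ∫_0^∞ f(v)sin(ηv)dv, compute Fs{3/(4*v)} 3*pi/8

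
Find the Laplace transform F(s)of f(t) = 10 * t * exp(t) 10/(s - 1)^2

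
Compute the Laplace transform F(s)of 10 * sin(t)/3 10/(3 * (s^2+1))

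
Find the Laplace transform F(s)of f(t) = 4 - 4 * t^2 4/s - 8/s^3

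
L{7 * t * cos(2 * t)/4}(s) 7 * (s^2 - 4)/(4 * (s^2 + 4)^2)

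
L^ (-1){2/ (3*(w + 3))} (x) 2*exp (-3*x)/3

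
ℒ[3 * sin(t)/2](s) 3/(2 * (s^2 + 1))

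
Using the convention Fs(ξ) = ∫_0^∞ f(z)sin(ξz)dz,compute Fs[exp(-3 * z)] ξ/(ξ^2 + 9)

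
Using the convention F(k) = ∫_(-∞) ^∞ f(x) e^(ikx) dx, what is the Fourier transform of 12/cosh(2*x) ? 6*pi/cosh(pi*k/4) 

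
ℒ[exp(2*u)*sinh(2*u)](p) 2/(p*(p - 4))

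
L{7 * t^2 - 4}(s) 14/s^3 - 4/s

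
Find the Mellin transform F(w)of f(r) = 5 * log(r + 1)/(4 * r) -5 * pi * csc(pi * w)/(4 * w - 4)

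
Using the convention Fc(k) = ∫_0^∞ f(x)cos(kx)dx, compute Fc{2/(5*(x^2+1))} pi*exp(-k)/5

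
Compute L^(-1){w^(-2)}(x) x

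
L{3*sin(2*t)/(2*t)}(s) 3*atan(2/s)/2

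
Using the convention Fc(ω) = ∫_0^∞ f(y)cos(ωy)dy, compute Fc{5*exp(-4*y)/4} 5/(ω^2 + 16)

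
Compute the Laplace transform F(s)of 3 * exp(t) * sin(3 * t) 9/((s - 1)^2 + 9)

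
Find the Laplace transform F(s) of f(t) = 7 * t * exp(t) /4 7/(4 * (s - 1) ^2) 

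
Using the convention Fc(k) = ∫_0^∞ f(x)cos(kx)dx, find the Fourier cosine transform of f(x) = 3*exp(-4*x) 12/(k^2+16)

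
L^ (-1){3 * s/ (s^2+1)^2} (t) 3 * t * sin (t)/2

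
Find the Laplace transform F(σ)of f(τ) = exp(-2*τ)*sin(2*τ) 2/((σ + 2)^2 + 4)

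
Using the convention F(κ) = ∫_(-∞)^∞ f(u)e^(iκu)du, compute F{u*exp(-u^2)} I*sqrt(pi)*κ*exp(-κ^2/4)/2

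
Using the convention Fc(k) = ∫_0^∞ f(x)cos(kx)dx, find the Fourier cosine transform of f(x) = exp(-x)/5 1/(5*(k^2 + 1))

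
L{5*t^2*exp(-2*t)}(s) 10/(s+2)^3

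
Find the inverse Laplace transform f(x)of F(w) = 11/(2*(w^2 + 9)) 11*sin(3*x)/6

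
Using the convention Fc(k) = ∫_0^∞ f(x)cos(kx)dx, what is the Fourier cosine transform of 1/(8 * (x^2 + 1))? pi * exp(-k)/16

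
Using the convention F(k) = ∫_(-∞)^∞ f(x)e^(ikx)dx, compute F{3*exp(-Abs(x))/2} 3/(k^2 + 1)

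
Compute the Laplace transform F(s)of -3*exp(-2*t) -3/(s + 2)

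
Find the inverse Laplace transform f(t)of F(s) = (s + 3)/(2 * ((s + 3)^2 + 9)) exp(-3 * t) * cos(3 * t)/2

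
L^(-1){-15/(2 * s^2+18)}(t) -5 * sin(3 * t)/2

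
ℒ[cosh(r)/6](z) z/(6*(z^2 - 1))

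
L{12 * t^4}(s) 288/s^5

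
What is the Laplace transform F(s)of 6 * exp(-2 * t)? 6/(s+2)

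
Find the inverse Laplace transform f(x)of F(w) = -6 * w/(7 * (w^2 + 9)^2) -x * sin(3 * x)/7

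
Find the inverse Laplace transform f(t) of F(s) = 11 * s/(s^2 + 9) 11 * cos(3 * t) 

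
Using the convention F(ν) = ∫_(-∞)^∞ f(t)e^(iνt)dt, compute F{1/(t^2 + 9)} pi*exp(-3*Abs(ν))/3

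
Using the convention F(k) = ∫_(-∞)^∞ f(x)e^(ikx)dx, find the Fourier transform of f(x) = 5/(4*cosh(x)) 5*pi/(4*cosh(pi*k/2))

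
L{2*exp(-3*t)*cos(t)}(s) 2*(s + 3)/((s + 3)^2 + 1)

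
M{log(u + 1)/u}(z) -pi * csc(pi * z)/(z - 1)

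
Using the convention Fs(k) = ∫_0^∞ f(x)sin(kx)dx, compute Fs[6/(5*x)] 3*pi/5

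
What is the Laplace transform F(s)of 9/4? 9/(4 * s)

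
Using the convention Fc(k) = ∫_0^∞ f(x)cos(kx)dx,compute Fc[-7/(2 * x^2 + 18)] -7 * pi * exp(-3 * k)/12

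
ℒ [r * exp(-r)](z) (z+1)^(-2)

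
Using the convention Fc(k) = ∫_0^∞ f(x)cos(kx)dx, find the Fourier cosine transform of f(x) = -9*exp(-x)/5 -9/(5*k^2+5)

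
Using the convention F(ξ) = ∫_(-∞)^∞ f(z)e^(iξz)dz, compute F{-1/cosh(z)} -pi/cosh(pi * ξ/2)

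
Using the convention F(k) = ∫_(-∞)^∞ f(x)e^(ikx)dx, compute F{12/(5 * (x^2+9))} 4 * pi * exp(-3 * Abs(k))/5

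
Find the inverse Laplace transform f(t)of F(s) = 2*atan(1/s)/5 2*sin(t)/(5*t)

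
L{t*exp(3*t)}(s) (s - 3)^(-2)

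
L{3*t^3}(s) 18/s^4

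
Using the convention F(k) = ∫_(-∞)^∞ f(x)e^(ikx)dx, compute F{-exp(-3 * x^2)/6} -sqrt(3) * sqrt(pi) * exp(-k^2/12)/18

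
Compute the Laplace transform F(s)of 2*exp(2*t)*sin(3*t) 6/((s - 2)^2 + 9)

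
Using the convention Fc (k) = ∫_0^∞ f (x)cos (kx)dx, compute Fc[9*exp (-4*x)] 36/ (k^2 + 16)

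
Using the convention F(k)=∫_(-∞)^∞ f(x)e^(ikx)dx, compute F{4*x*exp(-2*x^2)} sqrt(2)*I*sqrt(pi)*k*exp(-k^2/8)/2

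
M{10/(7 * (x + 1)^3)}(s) 5 * pi * (s - 2) * (s - 1)/(7 * sin(pi * s))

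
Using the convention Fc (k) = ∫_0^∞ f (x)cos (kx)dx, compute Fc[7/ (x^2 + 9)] 7*pi*exp (-3*k)/6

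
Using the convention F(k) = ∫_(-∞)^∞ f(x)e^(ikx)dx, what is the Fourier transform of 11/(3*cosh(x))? 11*pi/(3*cosh(pi*k/2))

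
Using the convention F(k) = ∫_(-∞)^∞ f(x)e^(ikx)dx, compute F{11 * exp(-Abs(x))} 22/(k^2+1)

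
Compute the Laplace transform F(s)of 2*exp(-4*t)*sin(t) 2/((s+4)^2+1)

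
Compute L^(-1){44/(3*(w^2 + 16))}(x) 11*sin(4*x)/3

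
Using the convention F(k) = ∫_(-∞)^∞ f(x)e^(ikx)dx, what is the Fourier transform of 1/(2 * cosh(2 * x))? pi/(4 * cosh(pi * k/4))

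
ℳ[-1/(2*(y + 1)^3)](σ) -pi*(σ - 2)*(σ - 1)/(4*sin(pi*σ))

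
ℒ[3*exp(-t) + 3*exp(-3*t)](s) 3/(s + 1) + 3/(s + 3)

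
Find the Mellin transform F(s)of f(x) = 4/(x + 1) 4 * pi * csc(pi * s)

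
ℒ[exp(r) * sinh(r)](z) 1/(z * (z - 2))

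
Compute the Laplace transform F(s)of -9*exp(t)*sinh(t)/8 -9/(8*s*(s - 2))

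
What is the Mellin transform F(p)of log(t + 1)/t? -pi * csc(pi * p)/(p - 1)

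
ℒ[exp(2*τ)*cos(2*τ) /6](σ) (σ - 2) /(6*((σ - 2) ^2 + 4) ) 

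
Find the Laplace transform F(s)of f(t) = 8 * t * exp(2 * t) 8/(s - 2)^2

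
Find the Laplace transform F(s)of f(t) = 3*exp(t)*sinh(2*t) 6/((s - 1)^2 - 4)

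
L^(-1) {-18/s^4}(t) -3*t^3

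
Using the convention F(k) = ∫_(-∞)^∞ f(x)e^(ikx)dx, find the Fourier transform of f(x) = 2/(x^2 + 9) 2 * pi * exp(-3 * Abs(k))/3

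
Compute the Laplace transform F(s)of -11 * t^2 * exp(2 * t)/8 -11/(4 * (s - 2)^3)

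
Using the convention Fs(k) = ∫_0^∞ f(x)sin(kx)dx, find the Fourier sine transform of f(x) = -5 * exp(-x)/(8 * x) -5 * atan(k)/8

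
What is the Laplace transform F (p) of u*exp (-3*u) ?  (p + 3) ^ (-2) 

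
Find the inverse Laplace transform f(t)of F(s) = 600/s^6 5*t^5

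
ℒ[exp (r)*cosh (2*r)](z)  (z - 1) / ( (z - 1) ^2-4) 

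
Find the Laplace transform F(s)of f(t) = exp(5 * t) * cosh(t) (s - 5)/((s - 5)^2 - 1)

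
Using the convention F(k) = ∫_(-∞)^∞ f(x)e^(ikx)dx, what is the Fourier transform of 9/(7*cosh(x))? 9*pi/(7*cosh(pi*k/2))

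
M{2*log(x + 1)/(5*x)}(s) -2*pi*csc(pi*s)/(5*s - 5)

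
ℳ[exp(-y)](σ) gamma(σ)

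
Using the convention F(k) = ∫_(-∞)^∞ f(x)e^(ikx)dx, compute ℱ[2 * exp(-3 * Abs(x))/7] 12/(7 * (k^2 + 9))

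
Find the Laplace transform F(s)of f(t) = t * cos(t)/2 (s^2 - 1)/(2 * (s^2 + 1)^2)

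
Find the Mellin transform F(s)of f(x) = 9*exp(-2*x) 9*gamma(s)/2^s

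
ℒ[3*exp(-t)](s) 3/(s + 1)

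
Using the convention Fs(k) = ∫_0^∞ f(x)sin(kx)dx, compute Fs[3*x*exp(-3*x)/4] 9*k/(2*(k^2 + 9)^2)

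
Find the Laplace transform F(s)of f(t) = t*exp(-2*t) (s+2)^(-2)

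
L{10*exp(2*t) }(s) 10/(s - 2) 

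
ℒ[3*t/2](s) 3/(2*s^2)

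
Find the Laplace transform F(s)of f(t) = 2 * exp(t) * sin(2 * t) 4/((s - 1)^2+4)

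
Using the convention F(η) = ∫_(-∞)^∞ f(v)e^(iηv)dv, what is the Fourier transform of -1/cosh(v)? -pi/cosh(pi*η/2)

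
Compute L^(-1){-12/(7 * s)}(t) -12/7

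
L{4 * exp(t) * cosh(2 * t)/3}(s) 4 * (s - 1)/(3 * ((s - 1)^2 - 4))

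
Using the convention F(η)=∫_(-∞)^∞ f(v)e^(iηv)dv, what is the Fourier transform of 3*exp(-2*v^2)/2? 3*sqrt(2)*sqrt(pi)*exp(-η^2/8)/4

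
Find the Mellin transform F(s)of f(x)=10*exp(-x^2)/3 5*gamma(s/2)/3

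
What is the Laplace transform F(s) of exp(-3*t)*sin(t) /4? 1/(4*((s + 3) ^2 + 1) ) 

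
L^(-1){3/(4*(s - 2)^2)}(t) 3*t*exp(2*t)/4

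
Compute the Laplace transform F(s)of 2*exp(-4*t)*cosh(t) 2*(s + 4)/((s + 4)^2 - 1)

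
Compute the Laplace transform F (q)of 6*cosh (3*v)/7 6*q/ (7*(q^2 - 9))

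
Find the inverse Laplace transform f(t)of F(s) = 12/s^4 2 * t^3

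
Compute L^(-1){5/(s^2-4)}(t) 5 * sinh(2 * t)/2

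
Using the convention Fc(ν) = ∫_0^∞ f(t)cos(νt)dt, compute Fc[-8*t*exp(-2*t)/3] 8*(ν^2 - 4)/(3*(ν^2 + 4)^2)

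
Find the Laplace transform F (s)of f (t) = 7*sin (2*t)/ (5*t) 7*atan (2/s)/5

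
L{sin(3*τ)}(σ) 3/(σ^2 + 9)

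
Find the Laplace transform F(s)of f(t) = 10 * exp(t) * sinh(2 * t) 20/((s - 1)^2 - 4)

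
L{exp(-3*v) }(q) 1/(q + 3) 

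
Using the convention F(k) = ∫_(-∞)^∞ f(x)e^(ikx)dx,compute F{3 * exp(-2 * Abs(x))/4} 3/(k^2+4)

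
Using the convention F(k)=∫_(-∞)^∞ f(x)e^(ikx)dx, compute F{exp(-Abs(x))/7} 2/(7 * (k^2 + 1))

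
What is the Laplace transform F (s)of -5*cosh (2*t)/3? -5*s/ (3*s^2-12)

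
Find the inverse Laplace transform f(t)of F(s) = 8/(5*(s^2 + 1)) 8*sin(t)/5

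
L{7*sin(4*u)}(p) 28/(p^2 + 16)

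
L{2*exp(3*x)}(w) 2/(w - 3)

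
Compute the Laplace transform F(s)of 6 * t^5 720/s^6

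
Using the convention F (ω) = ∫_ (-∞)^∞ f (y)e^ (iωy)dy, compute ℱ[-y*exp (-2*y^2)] -sqrt (2)*I*sqrt (pi)*ω*exp (-ω^2/8)/8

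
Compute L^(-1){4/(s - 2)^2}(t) 4 * t * exp(2 * t)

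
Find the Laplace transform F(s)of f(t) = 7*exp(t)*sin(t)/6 7/(6*((s - 1)^2 + 1))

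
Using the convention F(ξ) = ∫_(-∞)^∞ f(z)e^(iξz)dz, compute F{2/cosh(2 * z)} pi/cosh(pi * ξ/4)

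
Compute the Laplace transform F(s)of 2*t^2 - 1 4/s^3 - 1/s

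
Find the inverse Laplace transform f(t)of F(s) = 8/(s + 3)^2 8*t*exp(-3*t)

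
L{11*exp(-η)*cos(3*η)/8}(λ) 11*(λ + 1)/(8*((λ + 1)^2 + 9))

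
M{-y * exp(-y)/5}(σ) -gamma(σ+1)/5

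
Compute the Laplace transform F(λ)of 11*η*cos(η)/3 11*(λ^2 - 1)/(3*(λ^2 + 1)^2)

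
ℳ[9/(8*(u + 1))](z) 9*pi*csc(pi*z)/8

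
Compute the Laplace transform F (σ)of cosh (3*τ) σ/ (σ^2 - 9)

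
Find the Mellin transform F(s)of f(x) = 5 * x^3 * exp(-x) 5 * gamma(s + 3)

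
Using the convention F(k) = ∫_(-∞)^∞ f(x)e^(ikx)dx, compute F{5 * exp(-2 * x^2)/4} 5 * sqrt(2) * sqrt(pi) * exp(-k^2/8)/8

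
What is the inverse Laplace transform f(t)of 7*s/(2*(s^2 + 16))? 7*cos(4*t)/2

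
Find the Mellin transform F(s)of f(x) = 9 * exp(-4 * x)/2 9 * gamma(s)/(2 * 2^(2 * s))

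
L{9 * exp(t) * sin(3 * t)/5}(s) 27/(5 * ((s - 1)^2 + 9))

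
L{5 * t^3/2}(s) 15/s^4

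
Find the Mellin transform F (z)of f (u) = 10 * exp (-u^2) 5 * gamma (z/2)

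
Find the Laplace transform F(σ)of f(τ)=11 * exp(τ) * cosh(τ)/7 11 * (σ - 1)/(7 * σ * (σ - 2))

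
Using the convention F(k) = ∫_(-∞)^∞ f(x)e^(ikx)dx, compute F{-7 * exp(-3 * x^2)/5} -7 * sqrt(3) * sqrt(pi) * exp(-k^2/12)/15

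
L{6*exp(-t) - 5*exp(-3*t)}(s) 6/(s + 1) - 5/(s + 3)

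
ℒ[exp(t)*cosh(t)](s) (s - 1)/(s*(s - 2))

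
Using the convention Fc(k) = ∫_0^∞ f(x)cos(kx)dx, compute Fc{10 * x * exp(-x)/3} 10 * (1 - k^2)/(3 * (k^2 + 1)^2)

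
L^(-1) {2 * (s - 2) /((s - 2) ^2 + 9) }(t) 2 * exp(2 * t) * cos(3 * t) 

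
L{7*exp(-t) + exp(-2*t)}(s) 7/(s + 1) + 1/(s + 2)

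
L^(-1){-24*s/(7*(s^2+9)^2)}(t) -4*t*sin(3*t)/7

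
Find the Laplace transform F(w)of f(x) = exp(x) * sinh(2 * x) 2/((w - 1)^2-4)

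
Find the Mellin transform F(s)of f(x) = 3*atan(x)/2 -3*pi*sec(pi*s/2)/(4*s)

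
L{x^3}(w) 6/w^4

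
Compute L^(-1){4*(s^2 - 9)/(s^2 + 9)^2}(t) 4*t*cos(3*t)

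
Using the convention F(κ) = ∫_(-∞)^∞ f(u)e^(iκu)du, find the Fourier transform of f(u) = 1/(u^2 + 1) pi*exp(-Abs(κ))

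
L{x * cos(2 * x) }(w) (w^2 - 4) /(w^2+4) ^2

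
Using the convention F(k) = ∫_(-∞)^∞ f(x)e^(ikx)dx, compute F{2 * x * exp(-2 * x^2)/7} sqrt(2) * I * sqrt(pi) * k * exp(-k^2/8)/28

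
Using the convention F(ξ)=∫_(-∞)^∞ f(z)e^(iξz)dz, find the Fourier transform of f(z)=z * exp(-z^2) I * sqrt(pi) * ξ * exp(-ξ^2/4)/2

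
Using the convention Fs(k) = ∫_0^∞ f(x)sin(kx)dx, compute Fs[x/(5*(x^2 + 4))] pi*exp(-2*k)/10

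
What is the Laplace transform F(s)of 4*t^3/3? 8/s^4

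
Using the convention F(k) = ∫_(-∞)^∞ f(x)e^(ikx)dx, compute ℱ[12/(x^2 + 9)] 4 * pi * exp(-3 * Abs(k))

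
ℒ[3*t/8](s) 3/(8*s^2)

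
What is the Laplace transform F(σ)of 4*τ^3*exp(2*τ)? 24/(σ - 2)^4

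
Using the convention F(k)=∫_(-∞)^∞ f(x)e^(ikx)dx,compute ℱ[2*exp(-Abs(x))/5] 4/(5*(k^2 + 1))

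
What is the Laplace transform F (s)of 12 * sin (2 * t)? 24/ (s^2 + 4)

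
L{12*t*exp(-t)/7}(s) 12/(7*(s+1)^2)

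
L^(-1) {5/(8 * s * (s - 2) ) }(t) 5 * exp(t) * sinh(t) /8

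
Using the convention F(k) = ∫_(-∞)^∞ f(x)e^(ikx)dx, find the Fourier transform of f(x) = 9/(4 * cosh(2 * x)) 9 * pi/(8 * cosh(pi * k/4))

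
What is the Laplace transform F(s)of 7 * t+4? 7/s^2+4/s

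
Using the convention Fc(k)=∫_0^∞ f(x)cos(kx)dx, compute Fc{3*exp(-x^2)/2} 3*sqrt(pi)*exp(-k^2/4)/4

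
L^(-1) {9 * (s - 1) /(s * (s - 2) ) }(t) 9 * exp(t) * cosh(t) 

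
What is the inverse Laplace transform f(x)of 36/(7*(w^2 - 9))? 12*sinh(3*x)/7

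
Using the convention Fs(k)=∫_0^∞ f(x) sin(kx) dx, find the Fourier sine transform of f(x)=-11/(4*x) -11*pi/8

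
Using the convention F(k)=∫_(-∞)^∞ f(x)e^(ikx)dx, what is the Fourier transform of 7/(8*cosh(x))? 7*pi/(8*cosh(pi*k/2))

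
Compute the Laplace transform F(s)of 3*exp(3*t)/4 3/(4*(s - 3))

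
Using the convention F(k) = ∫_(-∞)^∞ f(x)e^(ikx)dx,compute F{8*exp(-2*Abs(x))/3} 32/(3*(k^2 + 4))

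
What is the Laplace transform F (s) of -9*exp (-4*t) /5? -9/ (5*s+20) 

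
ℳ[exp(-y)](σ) gamma(σ)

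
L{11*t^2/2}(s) 11/s^3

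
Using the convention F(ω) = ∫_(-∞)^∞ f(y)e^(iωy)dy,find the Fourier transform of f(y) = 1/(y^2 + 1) pi * exp(-Abs(ω))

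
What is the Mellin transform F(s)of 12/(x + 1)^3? 6 * pi * (s - 2) * (s - 1)/sin(pi * s)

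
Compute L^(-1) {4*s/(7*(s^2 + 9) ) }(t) 4*cos(3*t) /7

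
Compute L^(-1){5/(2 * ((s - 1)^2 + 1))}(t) 5 * exp(t) * sin(t)/2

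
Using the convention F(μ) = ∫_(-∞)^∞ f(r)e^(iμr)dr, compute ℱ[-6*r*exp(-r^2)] -3*I*sqrt(pi)*μ*exp(-μ^2/4)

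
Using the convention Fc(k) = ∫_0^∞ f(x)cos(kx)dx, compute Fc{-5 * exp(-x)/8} -5/(8 * k^2 + 8)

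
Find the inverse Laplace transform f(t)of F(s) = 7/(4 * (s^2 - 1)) 7 * sinh(t)/4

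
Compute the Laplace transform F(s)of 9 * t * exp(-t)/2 9/(2 * (s+1)^2)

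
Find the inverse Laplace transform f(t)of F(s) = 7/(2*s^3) 7*t^2/4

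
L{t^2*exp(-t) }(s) 2/(s + 1) ^3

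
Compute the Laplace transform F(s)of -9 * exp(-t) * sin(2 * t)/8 -9/(4 * (s + 1)^2 + 16)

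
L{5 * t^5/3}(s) 200/s^6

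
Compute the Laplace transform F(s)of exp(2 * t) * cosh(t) (s - 2)/((s - 2)^2-1)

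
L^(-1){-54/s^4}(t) -9*t^3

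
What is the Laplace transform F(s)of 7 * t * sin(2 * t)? 28 * s/(s^2 + 4)^2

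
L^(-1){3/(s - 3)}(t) 3 * exp(3 * t)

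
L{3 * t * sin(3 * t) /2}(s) 9 * s/(s^2 + 9) ^2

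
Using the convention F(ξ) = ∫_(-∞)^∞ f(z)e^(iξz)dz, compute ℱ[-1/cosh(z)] -pi/cosh(pi*ξ/2)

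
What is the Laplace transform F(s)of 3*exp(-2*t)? 3/(s+2)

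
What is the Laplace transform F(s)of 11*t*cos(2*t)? 11*(s^2 - 4)/(s^2+4)^2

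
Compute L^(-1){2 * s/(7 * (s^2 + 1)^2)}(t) t * sin(t)/7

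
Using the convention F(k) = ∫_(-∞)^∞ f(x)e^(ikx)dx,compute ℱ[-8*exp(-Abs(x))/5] -16/(5*k^2 + 5)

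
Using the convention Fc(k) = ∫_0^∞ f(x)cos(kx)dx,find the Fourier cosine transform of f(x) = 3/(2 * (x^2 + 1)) 3 * pi * exp(-k)/4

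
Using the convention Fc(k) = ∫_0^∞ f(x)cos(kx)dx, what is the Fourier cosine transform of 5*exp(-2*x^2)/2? 5*sqrt(2)*sqrt(pi)*exp(-k^2/8)/8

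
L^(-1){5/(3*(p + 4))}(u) 5*exp(-4*u)/3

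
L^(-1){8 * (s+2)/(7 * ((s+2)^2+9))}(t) 8 * exp(-2 * t) * cos(3 * t)/7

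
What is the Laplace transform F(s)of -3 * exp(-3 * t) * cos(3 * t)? 3 * (-s - 3)/((s + 3)^2 + 9)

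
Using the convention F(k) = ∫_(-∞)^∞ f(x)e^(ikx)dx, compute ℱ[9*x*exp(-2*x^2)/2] 9*sqrt(2)*I*sqrt(pi)*k*exp(-k^2/8)/16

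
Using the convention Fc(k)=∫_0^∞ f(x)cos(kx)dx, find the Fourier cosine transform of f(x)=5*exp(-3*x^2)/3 5*sqrt(3)*sqrt(pi)*exp(-k^2/12)/18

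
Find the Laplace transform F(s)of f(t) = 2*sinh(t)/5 2/(5*(s^2 - 1))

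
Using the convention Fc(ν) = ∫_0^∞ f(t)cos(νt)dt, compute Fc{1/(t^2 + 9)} pi * exp(-3 * ν)/6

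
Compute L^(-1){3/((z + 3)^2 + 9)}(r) exp(-3 * r) * sin(3 * r)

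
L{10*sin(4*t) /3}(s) 40/(3*(s^2 + 16) ) 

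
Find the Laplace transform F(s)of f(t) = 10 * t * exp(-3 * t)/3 10/(3 * (s + 3)^2)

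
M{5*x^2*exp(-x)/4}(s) 5*gamma(s+2)/4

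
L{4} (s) 4/s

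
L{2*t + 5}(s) 2/s^2 + 5/s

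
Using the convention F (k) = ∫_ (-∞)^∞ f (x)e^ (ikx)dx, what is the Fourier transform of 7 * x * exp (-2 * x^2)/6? 7 * sqrt (2) * I * sqrt (pi) * k * exp (-k^2/8)/48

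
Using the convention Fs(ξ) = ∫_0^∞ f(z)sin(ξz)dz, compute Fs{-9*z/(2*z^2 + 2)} -9*pi*exp(-ξ)/4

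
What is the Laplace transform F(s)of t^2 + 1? 1/s + 2/s^3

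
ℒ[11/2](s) 11/(2*s) 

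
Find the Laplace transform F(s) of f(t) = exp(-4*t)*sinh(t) 1/((s + 4) ^2 - 1) 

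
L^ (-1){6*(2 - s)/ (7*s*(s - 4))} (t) -6*exp (2*t)*cosh (2*t)/7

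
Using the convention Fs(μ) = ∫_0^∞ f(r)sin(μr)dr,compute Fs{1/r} pi/2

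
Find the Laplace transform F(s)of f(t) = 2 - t 2/s - 1/s^2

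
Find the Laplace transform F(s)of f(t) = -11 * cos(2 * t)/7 -11 * s/(7 * s^2 + 28)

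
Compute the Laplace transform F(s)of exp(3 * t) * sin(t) 1/((s - 3)^2+1)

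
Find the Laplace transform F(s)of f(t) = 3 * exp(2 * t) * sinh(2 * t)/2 3/(s * (s - 4))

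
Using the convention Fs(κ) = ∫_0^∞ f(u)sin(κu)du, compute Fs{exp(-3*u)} κ/(κ^2 + 9)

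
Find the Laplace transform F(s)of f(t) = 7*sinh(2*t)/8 7/(4*(s^2 - 4))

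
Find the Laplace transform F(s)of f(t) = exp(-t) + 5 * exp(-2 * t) 1/(s + 1) + 5/(s + 2)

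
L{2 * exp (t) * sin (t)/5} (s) 2/ (5 * ( (s - 1)^2 + 1))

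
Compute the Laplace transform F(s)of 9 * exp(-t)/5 9/(5 * (s+1))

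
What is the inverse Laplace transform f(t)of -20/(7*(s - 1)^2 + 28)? -10*exp(t)*sin(2*t)/7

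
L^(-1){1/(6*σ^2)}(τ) τ/6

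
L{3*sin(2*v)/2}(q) 3/(q^2 + 4)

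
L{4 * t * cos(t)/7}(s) 4 * (s^2 - 1)/(7 * (s^2 + 1)^2)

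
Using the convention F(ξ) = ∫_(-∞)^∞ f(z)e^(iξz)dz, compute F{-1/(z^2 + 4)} -pi*exp(-2*Abs(ξ))/2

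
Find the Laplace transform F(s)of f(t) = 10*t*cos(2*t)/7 10*(s^2-4)/(7*(s^2 + 4)^2)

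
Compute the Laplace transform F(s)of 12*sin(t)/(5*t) 12*atan(1/s)/5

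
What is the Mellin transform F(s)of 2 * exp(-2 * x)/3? 2^(1 - s) * gamma(s)/3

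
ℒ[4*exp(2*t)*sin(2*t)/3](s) 8/(3*((s - 2)^2 + 4))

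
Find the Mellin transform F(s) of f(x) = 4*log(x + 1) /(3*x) -4*pi*csc(pi*s) /(3*s - 3) 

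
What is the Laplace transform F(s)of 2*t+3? 3/s+2/s^2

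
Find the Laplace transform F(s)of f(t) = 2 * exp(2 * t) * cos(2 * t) 2 * (s - 2)/((s - 2)^2 + 4)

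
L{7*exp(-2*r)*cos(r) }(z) 7*(z + 2) /((z + 2) ^2 + 1) 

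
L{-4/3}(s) -4/(3*s) 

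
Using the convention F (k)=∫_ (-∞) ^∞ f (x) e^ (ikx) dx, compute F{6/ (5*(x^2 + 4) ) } 3*pi*exp (-2*Abs (k) ) /5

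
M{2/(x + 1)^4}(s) gamma(s)*gamma(4 - s)/3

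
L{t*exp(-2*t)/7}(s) 1/(7*(s + 2)^2)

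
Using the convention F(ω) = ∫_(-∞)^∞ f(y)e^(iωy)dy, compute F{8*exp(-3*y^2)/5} 8*sqrt(3)*sqrt(pi)*exp(-ω^2/12)/15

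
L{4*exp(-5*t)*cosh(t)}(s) 4*(s + 5)/((s + 5)^2 - 1)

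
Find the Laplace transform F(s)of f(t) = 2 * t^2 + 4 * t 4/s^2 + 4/s^3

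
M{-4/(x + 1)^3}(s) -2*pi*(s - 2)*(s - 1)/sin(pi*s)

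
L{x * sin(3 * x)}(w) 6 * w/(w^2 + 9)^2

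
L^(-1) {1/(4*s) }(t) 1/4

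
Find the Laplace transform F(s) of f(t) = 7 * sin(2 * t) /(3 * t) 7 * atan(2/s) /3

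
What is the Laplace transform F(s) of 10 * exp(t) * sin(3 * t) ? 30/((s - 1) ^2 + 9) 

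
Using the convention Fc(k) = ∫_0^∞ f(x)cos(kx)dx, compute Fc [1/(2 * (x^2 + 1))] pi * exp(-k)/4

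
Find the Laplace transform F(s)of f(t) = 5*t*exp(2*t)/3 5/(3*(s - 2)^2)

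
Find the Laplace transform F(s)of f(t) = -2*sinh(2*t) -4/(s^2-4)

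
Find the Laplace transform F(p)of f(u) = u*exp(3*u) (p - 3)^(-2)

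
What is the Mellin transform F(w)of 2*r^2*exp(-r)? 2*gamma(w + 2)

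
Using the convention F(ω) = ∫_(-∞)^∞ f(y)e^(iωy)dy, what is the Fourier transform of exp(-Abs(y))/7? 2/(7 * (ω^2 + 1))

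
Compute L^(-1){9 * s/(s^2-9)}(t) 9 * cosh(3 * t)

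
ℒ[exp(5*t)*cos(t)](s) (s - 5)/((s - 5)^2 + 1)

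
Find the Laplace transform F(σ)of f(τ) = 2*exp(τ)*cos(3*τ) 2*(σ - 1)/((σ - 1)^2 + 9)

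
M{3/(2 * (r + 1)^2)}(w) -3 * pi * (w - 1)/(2 * sin(pi * w))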